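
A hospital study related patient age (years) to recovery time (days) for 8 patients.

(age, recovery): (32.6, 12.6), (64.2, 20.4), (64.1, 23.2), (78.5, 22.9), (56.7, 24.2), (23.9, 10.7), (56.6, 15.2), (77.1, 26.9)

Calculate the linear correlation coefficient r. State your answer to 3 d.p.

0.883

n = 8, Σx = 453.7, Σy = 156.1, Σx² = 28389.53, Σy² = 3292.35, Σxy = 9567.39
nΣxy − ΣxΣy = 76539.12 − 70822.57 = 5716.55
nΣx² − (Σx)² = 227116.24 − 205843.69 = 21272.55; nΣy² − (Σy)² = 26338.8 − 24367.21 = 1971.59
r = 5716.55 / √(21272.55 × 1971.59) = 5716.55 / 6476.1676 ≈ 0.883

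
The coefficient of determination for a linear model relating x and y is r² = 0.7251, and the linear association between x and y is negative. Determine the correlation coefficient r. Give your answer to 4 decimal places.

|r| = √0.7251 = 0.8515
The association is negative, so r = −0.8515.

-0.8515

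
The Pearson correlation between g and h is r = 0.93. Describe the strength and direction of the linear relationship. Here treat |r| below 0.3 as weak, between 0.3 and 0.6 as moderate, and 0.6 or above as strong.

strong positive

r = 0.93 > 0 so the relationship is positive.
|r| = 0.93, which falls in the strong range.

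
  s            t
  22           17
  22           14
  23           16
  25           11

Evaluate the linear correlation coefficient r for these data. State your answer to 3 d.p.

n = 4, Σs = 92, Σt = 58, Σs² = 2122, Σt² = 862, Σst = 1325
nΣst − ΣsΣt = 5300 − 5336 = -36
nΣs² − (Σs)² = 8488 − 8464 = 24; nΣt² − (Σt)² = 3448 − 3364 = 84
r = -36 / √(24 × 84) = -36 / 44.8999 ≈ -0.802

-0.802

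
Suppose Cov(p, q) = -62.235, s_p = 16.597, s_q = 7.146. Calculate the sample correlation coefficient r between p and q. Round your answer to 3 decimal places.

-0.525

r = Cov(p,q) / (s_p · s_q) = -62.235 / (16.597 × 7.146)
  = -62.235 / 118.6022 ≈ -0.525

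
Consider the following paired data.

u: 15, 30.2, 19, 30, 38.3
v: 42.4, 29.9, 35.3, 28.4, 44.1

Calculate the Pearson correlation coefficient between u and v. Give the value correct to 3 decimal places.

-0.082

n = 5, Σu = 132.5, Σv = 180.1, Σu² = 3864.93, Σv² = 6689.23, Σuv = 4750.71
nΣuv − ΣuΣv = 23753.55 − 23863.25 = -109.7
nΣu² − (Σu)² = 19324.65 − 17556.25 = 1768.4; nΣv² − (Σv)² = 33446.15 − 32436.01 = 1010.14
r = -109.7 / √(1768.4 × 1010.14) = -109.7 / 1336.5372 ≈ -0.082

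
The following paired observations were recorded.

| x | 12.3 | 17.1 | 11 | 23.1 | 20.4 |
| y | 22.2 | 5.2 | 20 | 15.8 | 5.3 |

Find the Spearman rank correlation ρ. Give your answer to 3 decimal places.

Rank x: 2, 3, 1, 5, 4
Rank y: 5, 1, 4, 3, 2
d = rank(x) − rank(y): -3, 2, -3, 2, 2; Σd² = 30
ρ = 1 − 6Σd² / [n(n²−1)] = 1 − 6×30 / (5×24) = 1 − 180/120 ≈ -0.500

-0.500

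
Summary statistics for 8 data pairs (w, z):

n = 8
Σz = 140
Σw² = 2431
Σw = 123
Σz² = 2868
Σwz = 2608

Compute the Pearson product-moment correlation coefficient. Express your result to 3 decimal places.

r = (nΣwz − ΣwΣz) / √[(nΣw² − (Σw)²)(nΣz² − (Σz)²)]
Numerator: 8×2608 − 123×140 = 3644
Denominator: √[(19448 − 15129)(22944 − 19600)] = √[4319 × 3344] = 3800.3600
r = 3644 / 3800.3600 ≈ 0.959

0.959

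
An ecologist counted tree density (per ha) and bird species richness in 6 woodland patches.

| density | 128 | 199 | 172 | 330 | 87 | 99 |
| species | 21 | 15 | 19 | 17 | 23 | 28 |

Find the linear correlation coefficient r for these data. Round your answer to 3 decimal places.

-0.714

n = 6, Σx = 1015, Σy = 123, Σx² = 211839, Σy² = 2629, Σxy = 19324
nΣxy − ΣxΣy = 115944 − 124845 = -8901
nΣx² − (Σx)² = 1271034 − 1030225 = 240809; nΣy² − (Σy)² = 15774 − 15129 = 645
r = -8901 / √(240809 × 645) = -8901 / 12462.8169 ≈ -0.714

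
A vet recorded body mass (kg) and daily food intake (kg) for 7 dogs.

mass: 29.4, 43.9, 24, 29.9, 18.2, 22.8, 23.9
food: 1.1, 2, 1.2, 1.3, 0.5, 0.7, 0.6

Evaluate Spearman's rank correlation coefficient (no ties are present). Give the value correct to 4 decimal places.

Rank mass: 5, 7, 4, 6, 1, 2, 3
Rank food: 4, 7, 5, 6, 1, 3, 2
d = rank(mass) − rank(food): 1, 0, -1, 0, 0, -1, 1; Σd² = 4
ρ = 1 − 6Σd² / [n(n²−1)] = 1 − 6×4 / (7×48) = 1 − 24/336 ≈ 0.9286

0.9286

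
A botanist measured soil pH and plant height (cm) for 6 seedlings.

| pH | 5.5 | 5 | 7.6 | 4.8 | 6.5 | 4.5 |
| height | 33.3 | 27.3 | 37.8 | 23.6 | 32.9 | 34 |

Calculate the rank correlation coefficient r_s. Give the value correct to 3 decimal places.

Rank pH: 4, 3, 6, 2, 5, 1
Rank height: 4, 2, 6, 1, 3, 5
d = rank(pH) − rank(height): 0, 1, 0, 1, 2, -4; Σd² = 22
ρ = 1 − 6Σd² / [n(n²−1)] = 1 − 6×22 / (6×35) = 1 − 132/210 ≈ 0.371

0.371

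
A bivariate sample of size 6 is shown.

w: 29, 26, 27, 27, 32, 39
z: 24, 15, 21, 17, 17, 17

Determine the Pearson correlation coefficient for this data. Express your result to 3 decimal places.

-0.135

n = 6, Σw = 180, Σz = 111, Σw² = 5520, Σz² = 2109, Σwz = 3319
nΣwz − ΣwΣz = 19914 − 19980 = -66
nΣw² − (Σw)² = 33120 − 32400 = 720; nΣz² − (Σz)² = 12654 − 12321 = 333
r = -66 / √(720 × 333) = -66 / 489.6529 ≈ -0.135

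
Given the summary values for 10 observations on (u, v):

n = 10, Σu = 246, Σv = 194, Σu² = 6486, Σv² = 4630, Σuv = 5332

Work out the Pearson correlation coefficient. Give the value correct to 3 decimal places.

r = (nΣuv − ΣuΣv) / √[(nΣu² − (Σu)²)(nΣv² − (Σv)²)]
Numerator: 10×5332 − 246×194 = 5596
Denominator: √[(64860 − 60516)(46300 − 37636)] = √[4344 × 8664] = 6134.8526
r = 5596 / 6134.8526 ≈ 0.912

0.912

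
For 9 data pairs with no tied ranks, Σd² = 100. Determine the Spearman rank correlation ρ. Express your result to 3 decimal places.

0.167

ρ = 1 − 6Σd² / [n(n²−1)] = 1 − 6×100 / (9×80)
  = 1 − 600/720 = 1 − 0.8333 ≈ 0.167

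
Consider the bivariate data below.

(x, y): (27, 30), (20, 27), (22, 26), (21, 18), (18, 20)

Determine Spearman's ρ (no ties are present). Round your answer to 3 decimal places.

Rank x: 5, 2, 4, 3, 1
Rank y: 5, 4, 3, 1, 2
d = rank(x) − rank(y): 0, -2, 1, 2, -1; Σd² = 10
ρ = 1 − 6Σd² / [n(n²−1)] = 1 − 6×10 / (5×24) = 1 − 60/120 ≈ 0.500

0.500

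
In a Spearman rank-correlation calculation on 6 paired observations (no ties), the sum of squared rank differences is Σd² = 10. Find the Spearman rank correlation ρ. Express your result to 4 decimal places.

ρ = 1 − 6Σd² / [n(n²−1)] = 1 − 6×10 / (6×35)
  = 1 − 60/210 = 1 − 0.28571 ≈ 0.7143

0.7143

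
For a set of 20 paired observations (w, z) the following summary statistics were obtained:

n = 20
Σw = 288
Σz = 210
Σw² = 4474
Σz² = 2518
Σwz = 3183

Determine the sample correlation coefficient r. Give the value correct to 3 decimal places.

r = (nΣwz − ΣwΣz) / √[(nΣw² − (Σw)²)(nΣz² − (Σz)²)]
Numerator: 20×3183 − 288×210 = 3180
Denominator: √[(89480 − 82944)(50360 − 44100)] = √[6536 × 6260] = 6396.5115
r = 3180 / 6396.5115 ≈ 0.497

0.497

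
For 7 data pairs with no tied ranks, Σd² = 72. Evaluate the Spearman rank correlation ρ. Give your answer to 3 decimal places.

ρ = 1 − 6Σd² / [n(n²−1)] = 1 − 6×72 / (7×48)
  = 1 − 432/336 = 1 − 1.2857 ≈ -0.286

-0.286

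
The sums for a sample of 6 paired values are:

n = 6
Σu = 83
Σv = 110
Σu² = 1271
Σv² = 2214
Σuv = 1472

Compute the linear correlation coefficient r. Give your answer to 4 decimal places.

r = (nΣuv − ΣuΣv) / √[(nΣu² − (Σu)²)(nΣv² − (Σv)²)]
Numerator: 6×1472 − 83×110 = -298
Denominator: √[(7626 − 6889)(13284 − 12100)] = √[737 × 1184] = 934.1349
r = -298 / 934.1349 ≈ -0.3190

-0.3190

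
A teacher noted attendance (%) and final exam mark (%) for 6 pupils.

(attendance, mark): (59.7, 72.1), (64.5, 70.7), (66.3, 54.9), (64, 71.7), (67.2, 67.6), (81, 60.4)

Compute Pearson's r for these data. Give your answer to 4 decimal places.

n = 6, Σx = 402.7, Σy = 397.4, Σx² = 27292.87, Σy² = 26569.72, Σxy = 26528.31
nΣxy − ΣxΣy = 159169.86 − 160032.98 = -863.12
nΣx² − (Σx)² = 163757.22 − 162167.29 = 1589.93; nΣy² − (Σy)² = 159418.32 − 157926.76 = 1491.56
r = -863.12 / √(1589.93 × 1491.56) = -863.12 / 1539.9597 ≈ -0.5605

-0.5605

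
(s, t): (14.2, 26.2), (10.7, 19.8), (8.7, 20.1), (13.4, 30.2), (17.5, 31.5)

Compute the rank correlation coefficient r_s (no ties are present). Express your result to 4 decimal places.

Rank s: 4, 2, 1, 3, 5
Rank t: 3, 1, 2, 4, 5
d = rank(s) − rank(t): 1, 1, -1, -1, 0; Σd² = 4
ρ = 1 − 6Σd² / [n(n²−1)] = 1 − 6×4 / (5×24) = 1 − 24/120 ≈ 0.8000

0.8000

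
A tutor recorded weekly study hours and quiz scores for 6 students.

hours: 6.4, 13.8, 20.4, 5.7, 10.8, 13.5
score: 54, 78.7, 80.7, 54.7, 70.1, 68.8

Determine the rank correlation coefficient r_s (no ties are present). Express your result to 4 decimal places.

0.8857

Rank hours: 2, 5, 6, 1, 3, 4
Rank score: 1, 5, 6, 2, 4, 3
d = rank(hours) − rank(score): 1, 0, 0, -1, -1, 1; Σd² = 4
ρ = 1 − 6Σd² / [n(n²−1)] = 1 − 6×4 / (6×35) = 1 − 24/210 ≈ 0.8857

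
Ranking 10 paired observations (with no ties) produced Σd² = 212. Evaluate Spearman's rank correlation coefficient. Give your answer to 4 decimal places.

ρ = 1 − 6Σd² / [n(n²−1)] = 1 − 6×212 / (10×99)
  = 1 − 1272/990 = 1 − 1.28485 ≈ -0.2848

-0.2848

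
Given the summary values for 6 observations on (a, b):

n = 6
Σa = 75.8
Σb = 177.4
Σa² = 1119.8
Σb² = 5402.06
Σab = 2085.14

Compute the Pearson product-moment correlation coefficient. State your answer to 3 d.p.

r = (nΣab − ΣaΣb) / √[(nΣa² − (Σa)²)(nΣb² − (Σb)²)]
Numerator: 6×2085.14 − 75.8×177.4 = -936.08
Denominator: √[(6718.8 − 5745.64)(32412.36 − 31470.76)] = √[973.16 × 941.6] = 957.2499
r = -936.08 / 957.2499 ≈ -0.978

-0.978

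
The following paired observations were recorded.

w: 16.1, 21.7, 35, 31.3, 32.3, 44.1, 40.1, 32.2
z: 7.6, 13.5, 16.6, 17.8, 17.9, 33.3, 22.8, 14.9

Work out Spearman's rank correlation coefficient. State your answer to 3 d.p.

Rank w: 1, 2, 6, 3, 5, 8, 7, 4
Rank z: 1, 2, 4, 5, 6, 8, 7, 3
d = rank(w) − rank(z): 0, 0, 2, -2, -1, 0, 0, 1; Σd² = 10
ρ = 1 − 6Σd² / [n(n²−1)] = 1 − 6×10 / (8×63) = 1 − 60/504 ≈ 0.881

0.881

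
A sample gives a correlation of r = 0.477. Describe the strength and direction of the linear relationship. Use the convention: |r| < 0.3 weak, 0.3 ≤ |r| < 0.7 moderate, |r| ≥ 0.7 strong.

r = 0.477 > 0 so the relationship is positive.
|r| = 0.477, which falls in the moderate range.

moderate positive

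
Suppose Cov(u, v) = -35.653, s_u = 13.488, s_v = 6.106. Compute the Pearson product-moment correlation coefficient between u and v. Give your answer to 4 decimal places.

r = Cov(u,v) / (s_u · s_v) = -35.653 / (13.488 × 6.106)
  = -35.653 / 82.3577 ≈ -0.4329

-0.4329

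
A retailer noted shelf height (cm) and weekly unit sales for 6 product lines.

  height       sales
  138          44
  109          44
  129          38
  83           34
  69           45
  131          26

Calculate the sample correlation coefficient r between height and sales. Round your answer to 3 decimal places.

-0.254

n = 6, Σx = 659, Σy = 231, Σx² = 76377, Σy² = 9173, Σxy = 25103
nΣxy − ΣxΣy = 150618 − 152229 = -1611
nΣx² − (Σx)² = 458262 − 434281 = 23981; nΣy² − (Σy)² = 55038 − 53361 = 1677
r = -1611 / √(23981 × 1677) = -1611 / 6341.6194 ≈ -0.254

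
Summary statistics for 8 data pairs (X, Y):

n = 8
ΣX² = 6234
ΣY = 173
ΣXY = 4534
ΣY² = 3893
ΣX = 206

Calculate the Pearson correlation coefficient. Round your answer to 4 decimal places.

0.2109

r = (nΣXY − ΣXΣY) / √[(nΣX² − (ΣX)²)(nΣY² − (ΣY)²)]
Numerator: 8×4534 − 206×173 = 634
Denominator: √[(49872 − 42436)(31144 − 29929)] = √[7436 × 1215] = 3005.7844
r = 634 / 3005.7844 ≈ 0.2109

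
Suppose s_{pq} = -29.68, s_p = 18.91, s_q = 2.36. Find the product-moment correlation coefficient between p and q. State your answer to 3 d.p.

-0.665

r = Cov(p,q) / (s_p · s_q) = -29.68 / (18.91 × 2.36)
  = -29.68 / 44.6276 ≈ -0.665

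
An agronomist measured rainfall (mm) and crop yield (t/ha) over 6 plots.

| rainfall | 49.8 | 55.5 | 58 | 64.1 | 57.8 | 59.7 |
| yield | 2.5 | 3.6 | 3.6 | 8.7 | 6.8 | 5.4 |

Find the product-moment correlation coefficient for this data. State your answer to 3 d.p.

0.855

n = 6, Σx = 344.9, Σy = 30.6, Σx² = 19938.03, Σy² = 183.26, Σxy = 1806.19
nΣxy − ΣxΣy = 10837.14 − 10553.94 = 283.2
nΣx² − (Σx)² = 119628.18 − 118956.01 = 672.17; nΣy² − (Σy)² = 1099.56 − 936.36 = 163.2
r = 283.2 / √(672.17 × 163.2) = 283.2 / 331.2071 ≈ 0.855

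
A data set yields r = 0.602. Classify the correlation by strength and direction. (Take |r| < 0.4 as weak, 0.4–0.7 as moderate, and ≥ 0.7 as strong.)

moderate positive

r = 0.602 > 0 so the relationship is positive.
|r| = 0.602, which falls in the moderate range.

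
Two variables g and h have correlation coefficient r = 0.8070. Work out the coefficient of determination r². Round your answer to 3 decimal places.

0.651

r² = (0.8070)² = 0.651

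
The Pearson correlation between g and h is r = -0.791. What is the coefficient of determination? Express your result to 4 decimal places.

r² = (-0.791)² = 0.6257

0.6257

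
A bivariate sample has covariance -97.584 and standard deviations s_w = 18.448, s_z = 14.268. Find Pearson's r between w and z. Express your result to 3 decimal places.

r = Cov(w,z) / (s_w · s_z) = -97.584 / (18.448 × 14.268)
  = -97.584 / 263.2161 ≈ -0.371

-0.371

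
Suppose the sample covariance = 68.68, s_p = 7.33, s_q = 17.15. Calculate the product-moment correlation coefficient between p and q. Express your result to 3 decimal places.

r = Cov(p,q) / (s_p · s_q) = 68.68 / (7.33 × 17.15)
  = 68.68 / 125.7095 ≈ 0.546

0.546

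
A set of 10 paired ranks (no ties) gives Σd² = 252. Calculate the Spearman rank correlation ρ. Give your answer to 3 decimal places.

ρ = 1 − 6Σd² / [n(n²−1)] = 1 − 6×252 / (10×99)
  = 1 − 1512/990 = 1 − 1.5273 ≈ -0.527

-0.527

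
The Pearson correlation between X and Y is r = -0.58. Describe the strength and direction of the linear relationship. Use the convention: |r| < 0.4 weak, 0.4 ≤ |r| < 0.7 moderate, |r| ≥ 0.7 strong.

moderate negative

r = -0.58 < 0 so the relationship is negative.
|r| = 0.58, which falls in the moderate range.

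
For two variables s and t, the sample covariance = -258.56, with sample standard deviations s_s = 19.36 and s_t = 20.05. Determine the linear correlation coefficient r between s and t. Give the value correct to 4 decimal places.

-0.6661

r = Cov(s,t) / (s_s · s_t) = -258.56 / (19.36 × 20.05)
  = -258.56 / 388.1680 ≈ -0.6661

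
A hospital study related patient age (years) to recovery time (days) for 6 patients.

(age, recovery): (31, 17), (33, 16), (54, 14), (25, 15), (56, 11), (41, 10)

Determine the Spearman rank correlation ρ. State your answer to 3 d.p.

-0.657

Rank age: 2, 3, 5, 1, 6, 4
Rank recovery: 6, 5, 3, 4, 2, 1
d = rank(age) − rank(recovery): -4, -2, 2, -3, 4, 3; Σd² = 58
ρ = 1 − 6Σd² / [n(n²−1)] = 1 − 6×58 / (6×35) = 1 − 348/210 ≈ -0.657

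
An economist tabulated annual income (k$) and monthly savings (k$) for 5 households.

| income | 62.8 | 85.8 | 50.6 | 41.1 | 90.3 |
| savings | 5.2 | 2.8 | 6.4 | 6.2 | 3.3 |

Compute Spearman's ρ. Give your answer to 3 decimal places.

-0.800

Rank income: 3, 4, 2, 1, 5
Rank savings: 3, 1, 5, 4, 2
d = rank(income) − rank(savings): 0, 3, -3, -3, 3; Σd² = 36
ρ = 1 − 6Σd² / [n(n²−1)] = 1 − 6×36 / (5×24) = 1 − 216/120 ≈ -0.800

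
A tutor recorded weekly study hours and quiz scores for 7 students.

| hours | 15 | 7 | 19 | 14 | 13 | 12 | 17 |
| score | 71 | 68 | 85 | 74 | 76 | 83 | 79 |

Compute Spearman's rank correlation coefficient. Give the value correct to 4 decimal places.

Rank hours: 5, 1, 7, 4, 3, 2, 6
Rank score: 2, 1, 7, 3, 4, 6, 5
d = rank(hours) − rank(score): 3, 0, 0, 1, -1, -4, 1; Σd² = 28
ρ = 1 − 6Σd² / [n(n²−1)] = 1 − 6×28 / (7×48) = 1 − 168/336 ≈ 0.5000

0.5000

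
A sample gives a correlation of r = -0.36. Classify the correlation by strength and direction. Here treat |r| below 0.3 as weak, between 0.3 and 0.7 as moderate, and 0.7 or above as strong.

moderate negative

r = -0.36 < 0 so the relationship is negative.
|r| = 0.36, which falls in the moderate range.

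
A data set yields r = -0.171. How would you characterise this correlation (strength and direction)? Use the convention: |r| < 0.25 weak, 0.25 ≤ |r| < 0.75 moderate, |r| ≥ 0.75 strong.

r = -0.171 < 0 so the relationship is negative.
|r| = 0.171, which falls in the weak range.

weak negative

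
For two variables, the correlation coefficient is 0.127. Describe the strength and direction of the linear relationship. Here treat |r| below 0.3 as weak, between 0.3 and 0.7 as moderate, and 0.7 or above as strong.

r = 0.127 > 0 so the relationship is positive.
|r| = 0.127, which falls in the weak range.

weak positive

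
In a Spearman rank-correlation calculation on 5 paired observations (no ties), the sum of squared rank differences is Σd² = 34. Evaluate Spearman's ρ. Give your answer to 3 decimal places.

ρ = 1 − 6Σd² / [n(n²−1)] = 1 − 6×34 / (5×24)
  = 1 − 204/120 = 1 − 1.7000 ≈ -0.700

-0.700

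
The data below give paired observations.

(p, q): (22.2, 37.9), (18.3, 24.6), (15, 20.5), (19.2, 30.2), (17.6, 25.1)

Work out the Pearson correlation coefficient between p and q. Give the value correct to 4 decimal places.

n = 5, Σp = 92.3, Σq = 138.3, Σp² = 1731.13, Σq² = 4003.87, Σpq = 2620.66
nΣpq − ΣpΣq = 13103.3 − 12765.09 = 338.21
nΣp² − (Σp)² = 8655.65 − 8519.29 = 136.36; nΣq² − (Σq)² = 20019.35 − 19126.89 = 892.46
r = 338.21 / √(136.36 × 892.46) = 338.21 / 348.8493 ≈ 0.9695

0.9695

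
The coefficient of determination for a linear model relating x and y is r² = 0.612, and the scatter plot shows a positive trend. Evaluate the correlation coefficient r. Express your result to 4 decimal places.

|r| = √0.612 = 0.7823
The association is positive, so r = 0.7823.

0.7823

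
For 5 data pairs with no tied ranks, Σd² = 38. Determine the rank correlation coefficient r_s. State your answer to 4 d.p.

ρ = 1 − 6Σd² / [n(n²−1)] = 1 − 6×38 / (5×24)
  = 1 − 228/120 = 1 − 1.90000 ≈ -0.9000

-0.9000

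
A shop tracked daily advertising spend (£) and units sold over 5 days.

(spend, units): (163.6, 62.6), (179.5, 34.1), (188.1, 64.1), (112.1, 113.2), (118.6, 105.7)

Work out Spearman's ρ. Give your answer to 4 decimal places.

Rank spend: 3, 4, 5, 1, 2
Rank units: 2, 1, 3, 5, 4
d = rank(spend) − rank(units): 1, 3, 2, -4, -2; Σd² = 34
ρ = 1 − 6Σd² / [n(n²−1)] = 1 − 6×34 / (5×24) = 1 − 204/120 ≈ -0.7000

-0.7000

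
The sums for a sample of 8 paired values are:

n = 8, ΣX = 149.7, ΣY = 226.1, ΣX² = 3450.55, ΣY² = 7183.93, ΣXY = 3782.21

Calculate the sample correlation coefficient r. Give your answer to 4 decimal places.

r = (nΣXY − ΣXΣY) / √[(nΣX² − (ΣX)²)(nΣY² − (ΣY)²)]
Numerator: 8×3782.21 − 149.7×226.1 = -3589.49
Denominator: √[(27604.4 − 22410.09)(57471.44 − 51121.21)] = √[5194.31 × 6350.23] = 5743.2624
r = -3589.49 / 5743.2624 ≈ -0.6250

-0.6250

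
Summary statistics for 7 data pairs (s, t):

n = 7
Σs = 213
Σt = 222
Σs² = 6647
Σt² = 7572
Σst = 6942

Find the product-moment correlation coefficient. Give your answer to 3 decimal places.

r = (nΣst − ΣsΣt) / √[(nΣs² − (Σs)²)(nΣt² − (Σt)²)]
Numerator: 7×6942 − 213×222 = 1308
Denominator: √[(46529 − 45369)(53004 − 49284)] = √[1160 × 3720] = 2077.3059
r = 1308 / 2077.3059 ≈ 0.630

0.630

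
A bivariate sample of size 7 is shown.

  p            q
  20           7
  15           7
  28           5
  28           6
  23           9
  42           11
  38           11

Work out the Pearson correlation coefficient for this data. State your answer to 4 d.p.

0.6415

n = 7, Σp = 194, Σq = 56, Σp² = 5930, Σq² = 482, Σpq = 1640
nΣpq − ΣpΣq = 11480 − 10864 = 616
nΣp² − (Σp)² = 41510 − 37636 = 3874; nΣq² − (Σq)² = 3374 − 3136 = 238
r = 616 / √(3874 × 238) = 616 / 960.2146 ≈ 0.6415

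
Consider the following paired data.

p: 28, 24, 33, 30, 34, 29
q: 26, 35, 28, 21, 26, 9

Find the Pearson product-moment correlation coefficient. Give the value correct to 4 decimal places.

-0.2204

n = 6, Σp = 178, Σq = 145, Σp² = 5346, Σq² = 3883, Σpq = 4267
nΣpq − ΣpΣq = 25602 − 25810 = -208
nΣp² − (Σp)² = 32076 − 31684 = 392; nΣq² − (Σq)² = 23298 − 21025 = 2273
r = -208 / √(392 × 2273) = -208 / 943.9364 ≈ -0.2204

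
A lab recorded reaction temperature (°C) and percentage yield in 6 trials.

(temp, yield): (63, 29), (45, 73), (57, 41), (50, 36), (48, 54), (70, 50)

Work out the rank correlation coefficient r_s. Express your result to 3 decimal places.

-0.600

Rank temp: 5, 1, 4, 3, 2, 6
Rank yield: 1, 6, 3, 2, 5, 4
d = rank(temp) − rank(yield): 4, -5, 1, 1, -3, 2; Σd² = 56
ρ = 1 − 6Σd² / [n(n²−1)] = 1 − 6×56 / (6×35) = 1 − 336/210 ≈ -0.600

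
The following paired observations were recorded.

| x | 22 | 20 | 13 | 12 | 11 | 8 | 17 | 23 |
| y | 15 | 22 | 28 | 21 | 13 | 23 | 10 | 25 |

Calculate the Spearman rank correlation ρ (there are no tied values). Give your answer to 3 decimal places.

0.095

Rank x: 7, 6, 4, 3, 2, 1, 5, 8
Rank y: 3, 5, 8, 4, 2, 6, 1, 7
d = rank(x) − rank(y): 4, 1, -4, -1, 0, -5, 4, 1; Σd² = 76
ρ = 1 − 6Σd² / [n(n²−1)] = 1 − 6×76 / (8×63) = 1 − 456/504 ≈ 0.095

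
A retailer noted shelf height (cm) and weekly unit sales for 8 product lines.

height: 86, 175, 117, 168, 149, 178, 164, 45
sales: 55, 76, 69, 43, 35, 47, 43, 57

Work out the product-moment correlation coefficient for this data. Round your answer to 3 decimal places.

-0.202

n = 8, Σx = 1082, Σy = 425, Σx² = 162740, Σy² = 23943, Σxy = 56525
nΣxy − ΣxΣy = 452200 − 459850 = -7650
nΣx² − (Σx)² = 1301920 − 1170724 = 131196; nΣy² − (Σy)² = 191544 − 180625 = 10919
r = -7650 / √(131196 × 10919) = -7650 / 37848.7665 ≈ -0.202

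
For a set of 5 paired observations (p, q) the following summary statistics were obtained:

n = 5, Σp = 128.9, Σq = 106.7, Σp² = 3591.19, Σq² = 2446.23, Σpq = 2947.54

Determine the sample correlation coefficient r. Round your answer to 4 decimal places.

0.9239

r = (nΣpq − ΣpΣq) / √[(nΣp² − (Σp)²)(nΣq² − (Σq)²)]
Numerator: 5×2947.54 − 128.9×106.7 = 984.07
Denominator: √[(17955.95 − 16615.21)(12231.15 − 11384.89)] = √[1340.74 × 846.26] = 1065.1829
r = 984.07 / 1065.1829 ≈ 0.9239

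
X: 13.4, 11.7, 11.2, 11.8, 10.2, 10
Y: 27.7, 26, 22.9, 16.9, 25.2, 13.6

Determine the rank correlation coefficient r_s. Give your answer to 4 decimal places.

0.6000

Rank X: 6, 4, 3, 5, 2, 1
Rank Y: 6, 5, 3, 2, 4, 1
d = rank(X) − rank(Y): 0, -1, 0, 3, -2, 0; Σd² = 14
ρ = 1 − 6Σd² / [n(n²−1)] = 1 − 6×14 / (6×35) = 1 − 84/210 ≈ 0.6000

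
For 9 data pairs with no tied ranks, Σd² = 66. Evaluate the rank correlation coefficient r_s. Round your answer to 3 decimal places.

ρ = 1 − 6Σd² / [n(n²−1)] = 1 − 6×66 / (9×80)
  = 1 − 396/720 = 1 − 0.5500 ≈ 0.450

0.450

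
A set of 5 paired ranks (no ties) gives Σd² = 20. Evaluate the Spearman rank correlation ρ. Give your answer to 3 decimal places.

0.000

ρ = 1 − 6Σd² / [n(n²−1)] = 1 − 6×20 / (5×24)
  = 1 − 120/120 = 1 − 1.0000 ≈ 0.000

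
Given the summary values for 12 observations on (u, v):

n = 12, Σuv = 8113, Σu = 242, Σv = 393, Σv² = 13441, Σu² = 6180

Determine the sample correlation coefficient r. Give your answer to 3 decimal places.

0.218

r = (nΣuv − ΣuΣv) / √[(nΣu² − (Σu)²)(nΣv² − (Σv)²)]
Numerator: 12×8113 − 242×393 = 2250
Denominator: √[(74160 − 58564)(161292 − 154449)] = √[15596 × 6843] = 10330.7032
r = 2250 / 10330.7032 ≈ 0.218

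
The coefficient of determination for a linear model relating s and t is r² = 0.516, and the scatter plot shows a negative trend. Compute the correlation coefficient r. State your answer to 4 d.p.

-0.7183

|r| = √0.516 = 0.7183
The association is negative, so r = −0.7183.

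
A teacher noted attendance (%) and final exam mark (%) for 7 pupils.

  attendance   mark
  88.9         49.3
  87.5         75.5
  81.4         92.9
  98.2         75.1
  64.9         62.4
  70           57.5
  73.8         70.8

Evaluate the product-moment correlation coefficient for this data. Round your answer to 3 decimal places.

0.220

n = 7, Σx = 564.7, Σy = 483.5, Σx² = 46387.11, Σy² = 34613.81, Σxy = 39225.7
nΣxy − ΣxΣy = 274579.9 − 273032.45 = 1547.45
nΣx² − (Σx)² = 324709.77 − 318886.09 = 5823.68; nΣy² − (Σy)² = 242296.67 − 233772.25 = 8524.42
r = 1547.45 / √(5823.68 × 8524.42) = 1547.45 / 7045.8140 ≈ 0.220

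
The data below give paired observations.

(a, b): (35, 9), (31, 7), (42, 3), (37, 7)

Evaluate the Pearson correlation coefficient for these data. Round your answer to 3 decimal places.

n = 4, Σa = 145, Σb = 26, Σa² = 5319, Σb² = 188, Σab = 917
nΣab − ΣaΣb = 3668 − 3770 = -102
nΣa² − (Σa)² = 21276 − 21025 = 251; nΣb² − (Σb)² = 752 − 676 = 76
r = -102 / √(251 × 76) = -102 / 138.1159 ≈ -0.739

-0.739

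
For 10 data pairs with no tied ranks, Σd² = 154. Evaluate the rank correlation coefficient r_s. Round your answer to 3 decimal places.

0.067

ρ = 1 − 6Σd² / [n(n²−1)] = 1 − 6×154 / (10×99)
  = 1 − 924/990 = 1 − 0.9333 ≈ 0.067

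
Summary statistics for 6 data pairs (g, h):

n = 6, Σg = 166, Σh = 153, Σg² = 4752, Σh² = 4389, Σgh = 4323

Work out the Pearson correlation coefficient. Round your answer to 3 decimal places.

r = (nΣgh − ΣgΣh) / √[(nΣg² − (Σg)²)(nΣh² − (Σh)²)]
Numerator: 6×4323 − 166×153 = 540
Denominator: √[(28512 − 27556)(26334 − 23409)] = √[956 × 2925] = 1672.2141
r = 540 / 1672.2141 ≈ 0.323

0.323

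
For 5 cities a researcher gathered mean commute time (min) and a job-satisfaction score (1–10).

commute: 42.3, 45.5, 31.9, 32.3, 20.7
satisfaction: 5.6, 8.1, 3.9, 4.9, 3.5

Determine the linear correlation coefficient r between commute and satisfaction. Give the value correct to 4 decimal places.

0.8770

n = 5, Σx = 172.7, Σy = 26, Σx² = 6348.93, Σy² = 148.44, Σxy = 960.56
nΣxy − ΣxΣy = 4802.8 − 4490.2 = 312.6
nΣx² − (Σx)² = 31744.65 − 29825.29 = 1919.36; nΣy² − (Σy)² = 742.2 − 676 = 66.2
r = 312.6 / √(1919.36 × 66.2) = 312.6 / 356.4571 ≈ 0.8770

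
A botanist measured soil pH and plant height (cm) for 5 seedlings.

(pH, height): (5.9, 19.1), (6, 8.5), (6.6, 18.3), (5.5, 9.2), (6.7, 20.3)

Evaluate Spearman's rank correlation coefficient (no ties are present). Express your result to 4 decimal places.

Rank pH: 2, 3, 4, 1, 5
Rank height: 4, 1, 3, 2, 5
d = rank(pH) − rank(height): -2, 2, 1, -1, 0; Σd² = 10
ρ = 1 − 6Σd² / [n(n²−1)] = 1 − 6×10 / (5×24) = 1 − 60/120 ≈ 0.5000

0.5000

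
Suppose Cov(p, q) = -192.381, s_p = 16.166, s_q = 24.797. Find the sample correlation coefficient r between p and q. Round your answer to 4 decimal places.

r = Cov(p,q) / (s_p · s_q) = -192.381 / (16.166 × 24.797)
  = -192.381 / 400.8683 ≈ -0.4799

-0.4799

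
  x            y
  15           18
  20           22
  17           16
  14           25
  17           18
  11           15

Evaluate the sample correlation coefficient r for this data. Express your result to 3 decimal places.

n = 6, Σx = 94, Σy = 114, Σx² = 1520, Σy² = 2238, Σxy = 1803
nΣxy − ΣxΣy = 10818 − 10716 = 102
nΣx² − (Σx)² = 9120 − 8836 = 284; nΣy² − (Σy)² = 13428 − 12996 = 432
r = 102 / √(284 × 432) = 102 / 350.2685 ≈ 0.291

0.291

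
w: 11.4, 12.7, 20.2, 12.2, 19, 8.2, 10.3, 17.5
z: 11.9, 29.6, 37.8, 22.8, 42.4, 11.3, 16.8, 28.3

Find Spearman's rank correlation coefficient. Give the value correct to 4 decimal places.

0.9286

Rank w: 3, 5, 8, 4, 7, 1, 2, 6
Rank z: 2, 6, 7, 4, 8, 1, 3, 5
d = rank(w) − rank(z): 1, -1, 1, 0, -1, 0, -1, 1; Σd² = 6
ρ = 1 − 6Σd² / [n(n²−1)] = 1 − 6×6 / (8×63) = 1 − 36/504 ≈ 0.9286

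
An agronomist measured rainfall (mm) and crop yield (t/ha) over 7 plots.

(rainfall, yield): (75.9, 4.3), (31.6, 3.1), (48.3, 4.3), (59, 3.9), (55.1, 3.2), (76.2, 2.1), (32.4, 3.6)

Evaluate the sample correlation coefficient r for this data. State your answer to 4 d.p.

-0.1128

n = 7, Σx = 378.5, Σy = 24.5, Σx² = 22465.47, Σy² = 89.41, Σxy = 1315.1
nΣxy − ΣxΣy = 9205.7 − 9273.25 = -67.55
nΣx² − (Σx)² = 157258.29 − 143262.25 = 13996.04; nΣy² − (Σy)² = 625.87 − 600.25 = 25.62
r = -67.55 / √(13996.04 × 25.62) = -67.55 / 598.8143 ≈ -0.1128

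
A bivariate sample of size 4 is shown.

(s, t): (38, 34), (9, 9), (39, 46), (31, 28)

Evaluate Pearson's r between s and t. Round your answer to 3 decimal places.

n = 4, Σs = 117, Σt = 117, Σs² = 4007, Σt² = 4137, Σst = 4035
nΣst − ΣsΣt = 16140 − 13689 = 2451
nΣs² − (Σs)² = 16028 − 13689 = 2339; nΣt² − (Σt)² = 16548 − 13689 = 2859
r = 2451 / √(2339 × 2859) = 2451 / 2585.9623 ≈ 0.948

0.948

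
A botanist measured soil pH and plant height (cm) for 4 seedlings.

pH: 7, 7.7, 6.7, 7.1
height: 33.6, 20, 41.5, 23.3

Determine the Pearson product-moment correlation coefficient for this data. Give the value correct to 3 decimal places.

-0.884

n = 4, Σx = 28.5, Σy = 118.4, Σx² = 203.59, Σy² = 3794.1, Σxy = 832.68
nΣxy − ΣxΣy = 3330.72 − 3374.4 = -43.68
nΣx² − (Σx)² = 814.36 − 812.25 = 2.11; nΣy² − (Σy)² = 15176.4 − 14018.56 = 1157.84
r = -43.68 / √(2.11 × 1157.84) = -43.68 / 49.4271 ≈ -0.884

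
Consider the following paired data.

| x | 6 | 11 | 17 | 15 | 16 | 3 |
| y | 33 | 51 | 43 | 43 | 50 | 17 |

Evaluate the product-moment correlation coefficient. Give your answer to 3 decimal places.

0.817

n = 6, Σx = 68, Σy = 237, Σx² = 936, Σy² = 10177, Σxy = 2986
nΣxy − ΣxΣy = 17916 − 16116 = 1800
nΣx² − (Σx)² = 5616 − 4624 = 992; nΣy² − (Σy)² = 61062 − 56169 = 4893
r = 1800 / √(992 × 4893) = 1800 / 2203.1468 ≈ 0.817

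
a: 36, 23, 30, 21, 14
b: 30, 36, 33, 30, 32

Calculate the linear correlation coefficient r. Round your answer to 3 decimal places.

-0.199

n = 5, Σa = 124, Σb = 161, Σa² = 3362, Σb² = 5209, Σab = 3976
nΣab − ΣaΣb = 19880 − 19964 = -84
nΣa² − (Σa)² = 16810 − 15376 = 1434; nΣb² − (Σb)² = 26045 − 25921 = 124
r = -84 / √(1434 × 124) = -84 / 421.6823 ≈ -0.199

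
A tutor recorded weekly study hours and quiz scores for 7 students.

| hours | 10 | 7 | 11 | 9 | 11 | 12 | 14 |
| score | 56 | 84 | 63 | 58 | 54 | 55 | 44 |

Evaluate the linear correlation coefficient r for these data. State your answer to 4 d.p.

n = 7, Σx = 74, Σy = 414, Σx² = 812, Σy² = 25402, Σxy = 4233
nΣxy − ΣxΣy = 29631 − 30636 = -1005
nΣx² − (Σx)² = 5684 − 5476 = 208; nΣy² − (Σy)² = 177814 − 171396 = 6418
r = -1005 / √(208 × 6418) = -1005 / 1155.3978 ≈ -0.8698

-0.8698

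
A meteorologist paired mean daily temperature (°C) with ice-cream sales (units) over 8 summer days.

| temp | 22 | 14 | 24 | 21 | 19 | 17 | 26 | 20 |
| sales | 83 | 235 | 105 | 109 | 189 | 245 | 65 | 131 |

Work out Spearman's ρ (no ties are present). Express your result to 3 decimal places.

-0.952

Rank temp: 6, 1, 7, 5, 3, 2, 8, 4
Rank sales: 2, 7, 3, 4, 6, 8, 1, 5
d = rank(temp) − rank(sales): 4, -6, 4, 1, -3, -6, 7, -1; Σd² = 164
ρ = 1 − 6Σd² / [n(n²−1)] = 1 − 6×164 / (8×63) = 1 − 984/504 ≈ -0.952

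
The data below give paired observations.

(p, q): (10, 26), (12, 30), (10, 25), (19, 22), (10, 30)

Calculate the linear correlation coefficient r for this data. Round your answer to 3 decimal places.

-0.646

n = 5, Σp = 61, Σq = 133, Σp² = 805, Σq² = 3585, Σpq = 1588
nΣpq − ΣpΣq = 7940 − 8113 = -173
nΣp² − (Σp)² = 4025 − 3721 = 304; nΣq² − (Σq)² = 17925 − 17689 = 236
r = -173 / √(304 × 236) = -173 / 267.8507 ≈ -0.646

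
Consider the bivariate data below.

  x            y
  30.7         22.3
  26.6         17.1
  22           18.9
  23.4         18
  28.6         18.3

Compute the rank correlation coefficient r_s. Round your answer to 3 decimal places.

Rank x: 5, 3, 1, 2, 4
Rank y: 5, 1, 4, 2, 3
d = rank(x) − rank(y): 0, 2, -3, 0, 1; Σd² = 14
ρ = 1 − 6Σd² / [n(n²−1)] = 1 − 6×14 / (5×24) = 1 − 84/120 ≈ 0.300

0.300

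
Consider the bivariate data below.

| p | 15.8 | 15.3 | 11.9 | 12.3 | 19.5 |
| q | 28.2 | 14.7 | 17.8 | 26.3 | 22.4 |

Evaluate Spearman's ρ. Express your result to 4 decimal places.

Rank p: 4, 3, 1, 2, 5
Rank q: 5, 1, 2, 4, 3
d = rank(p) − rank(q): -1, 2, -1, -2, 2; Σd² = 14
ρ = 1 − 6Σd² / [n(n²−1)] = 1 − 6×14 / (5×24) = 1 − 84/120 ≈ 0.3000

0.3000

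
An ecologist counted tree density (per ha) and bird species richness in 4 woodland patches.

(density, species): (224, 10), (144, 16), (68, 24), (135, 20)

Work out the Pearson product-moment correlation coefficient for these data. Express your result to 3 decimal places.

-0.975

n = 4, Σx = 571, Σy = 70, Σx² = 93761, Σy² = 1332, Σxy = 8876
nΣxy − ΣxΣy = 35504 − 39970 = -4466
nΣx² − (Σx)² = 375044 − 326041 = 49003; nΣy² − (Σy)² = 5328 − 4900 = 428
r = -4466 / √(49003 × 428) = -4466 / 4579.6598 ≈ -0.975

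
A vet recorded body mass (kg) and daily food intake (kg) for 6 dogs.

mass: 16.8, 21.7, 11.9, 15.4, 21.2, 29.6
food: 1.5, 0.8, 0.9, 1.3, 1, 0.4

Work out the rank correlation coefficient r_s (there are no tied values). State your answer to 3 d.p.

-0.600

Rank mass: 3, 5, 1, 2, 4, 6
Rank food: 6, 2, 3, 5, 4, 1
d = rank(mass) − rank(food): -3, 3, -2, -3, 0, 5; Σd² = 56
ρ = 1 − 6Σd² / [n(n²−1)] = 1 − 6×56 / (6×35) = 1 − 336/210 ≈ -0.600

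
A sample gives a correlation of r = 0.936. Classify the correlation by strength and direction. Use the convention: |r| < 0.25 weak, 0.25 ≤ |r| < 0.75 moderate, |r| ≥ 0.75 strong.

strong positive

r = 0.936 > 0 so the relationship is positive.
|r| = 0.936, which falls in the strong range.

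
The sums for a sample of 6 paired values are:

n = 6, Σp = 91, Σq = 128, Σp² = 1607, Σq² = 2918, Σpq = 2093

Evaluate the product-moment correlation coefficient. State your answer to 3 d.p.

r = (nΣpq − ΣpΣq) / √[(nΣp² − (Σp)²)(nΣq² − (Σq)²)]
Numerator: 6×2093 − 91×128 = 910
Denominator: √[(9642 − 8281)(17508 − 16384)] = √[1361 × 1124] = 1236.8363
r = 910 / 1236.8363 ≈ 0.736

0.736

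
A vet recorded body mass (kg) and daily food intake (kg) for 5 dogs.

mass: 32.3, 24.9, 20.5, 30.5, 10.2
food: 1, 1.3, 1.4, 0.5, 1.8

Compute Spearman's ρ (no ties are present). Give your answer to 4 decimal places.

-0.9000

Rank mass: 5, 3, 2, 4, 1
Rank food: 2, 3, 4, 1, 5
d = rank(mass) − rank(food): 3, 0, -2, 3, -4; Σd² = 38
ρ = 1 − 6Σd² / [n(n²−1)] = 1 − 6×38 / (5×24) = 1 − 228/120 ≈ -0.9000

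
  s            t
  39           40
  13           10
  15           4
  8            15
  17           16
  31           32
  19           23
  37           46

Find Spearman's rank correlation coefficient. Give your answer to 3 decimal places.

0.881

Rank s: 8, 2, 3, 1, 4, 6, 5, 7
Rank t: 7, 2, 1, 3, 4, 6, 5, 8
d = rank(s) − rank(t): 1, 0, 2, -2, 0, 0, 0, -1; Σd² = 10
ρ = 1 − 6Σd² / [n(n²−1)] = 1 − 6×10 / (8×63) = 1 − 60/504 ≈ 0.881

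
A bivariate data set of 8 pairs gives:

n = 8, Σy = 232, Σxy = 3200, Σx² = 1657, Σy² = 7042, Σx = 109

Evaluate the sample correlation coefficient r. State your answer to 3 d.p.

0.168

r = (nΣxy − ΣxΣy) / √[(nΣx² − (Σx)²)(nΣy² − (Σy)²)]
Numerator: 8×3200 − 109×232 = 312
Denominator: √[(13256 − 11881)(56336 − 53824)] = √[1375 × 2512] = 1858.4940
r = 312 / 1858.4940 ≈ 0.168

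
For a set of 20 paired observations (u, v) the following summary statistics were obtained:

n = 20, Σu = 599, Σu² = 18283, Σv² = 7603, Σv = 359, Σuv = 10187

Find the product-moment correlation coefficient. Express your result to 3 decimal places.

r = (nΣuv − ΣuΣv) / √[(nΣu² − (Σu)²)(nΣv² − (Σv)²)]
Numerator: 20×10187 − 599×359 = -11301
Denominator: √[(365660 − 358801)(152060 − 128881)] = √[6859 × 23179] = 12608.9159
r = -11301 / 12608.9159 ≈ -0.896

-0.896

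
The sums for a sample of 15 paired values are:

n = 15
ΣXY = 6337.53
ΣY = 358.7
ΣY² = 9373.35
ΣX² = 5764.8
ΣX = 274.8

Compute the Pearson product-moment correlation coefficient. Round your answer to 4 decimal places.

-0.3068

r = (nΣXY − ΣXΣY) / √[(nΣX² − (ΣX)²)(nΣY² − (ΣY)²)]
Numerator: 15×6337.53 − 274.8×358.7 = -3507.81
Denominator: √[(86472 − 75515.04)(140600.25 − 128665.69)] = √[10956.96 × 11934.56] = 11435.3179
r = -3507.81 / 11435.3179 ≈ -0.3068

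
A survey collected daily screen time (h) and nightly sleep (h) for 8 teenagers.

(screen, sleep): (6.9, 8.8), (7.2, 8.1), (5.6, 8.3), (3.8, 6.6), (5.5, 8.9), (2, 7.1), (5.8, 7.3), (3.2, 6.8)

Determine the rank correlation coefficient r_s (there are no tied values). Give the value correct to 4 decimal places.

0.5476

Rank screen: 7, 8, 5, 3, 4, 1, 6, 2
Rank sleep: 7, 5, 6, 1, 8, 3, 4, 2
d = rank(screen) − rank(sleep): 0, 3, -1, 2, -4, -2, 2, 0; Σd² = 38
ρ = 1 − 6Σd² / [n(n²−1)] = 1 − 6×38 / (8×63) = 1 − 228/504 ≈ 0.5476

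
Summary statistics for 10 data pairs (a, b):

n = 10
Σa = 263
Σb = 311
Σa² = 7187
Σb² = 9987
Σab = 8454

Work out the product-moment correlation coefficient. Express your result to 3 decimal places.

r = (nΣab − ΣaΣb) / √[(nΣa² − (Σa)²)(nΣb² − (Σb)²)]
Numerator: 10×8454 − 263×311 = 2747
Denominator: √[(71870 − 69169)(99870 − 96721)] = √[2701 × 3149] = 2916.4103
r = 2747 / 2916.4103 ≈ 0.942

0.942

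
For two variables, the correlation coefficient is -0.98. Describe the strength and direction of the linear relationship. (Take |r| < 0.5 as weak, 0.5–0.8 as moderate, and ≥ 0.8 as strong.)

strong negative

r = -0.98 < 0 so the relationship is negative.
|r| = 0.98, which falls in the strong range.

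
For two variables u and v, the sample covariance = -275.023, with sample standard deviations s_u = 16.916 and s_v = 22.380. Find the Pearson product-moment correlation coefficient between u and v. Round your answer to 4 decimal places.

r = Cov(u,v) / (s_u · s_v) = -275.023 / (16.916 × 22.380)
  = -275.023 / 378.5801 ≈ -0.7265

-0.7265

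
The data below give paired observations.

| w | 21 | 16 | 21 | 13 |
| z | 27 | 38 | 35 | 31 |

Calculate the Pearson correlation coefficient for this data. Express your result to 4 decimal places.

-0.2161

n = 4, Σw = 71, Σz = 131, Σw² = 1307, Σz² = 4359, Σwz = 2313
nΣwz − ΣwΣz = 9252 − 9301 = -49
nΣw² − (Σw)² = 5228 − 5041 = 187; nΣz² − (Σz)² = 17436 − 17161 = 275
r = -49 / √(187 × 275) = -49 / 226.7708 ≈ -0.2161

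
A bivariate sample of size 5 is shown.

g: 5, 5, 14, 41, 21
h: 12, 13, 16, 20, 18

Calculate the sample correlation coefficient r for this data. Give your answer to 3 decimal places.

0.943

n = 5, Σg = 86, Σh = 79, Σg² = 2368, Σh² = 1293, Σgh = 1547
nΣgh − ΣgΣh = 7735 − 6794 = 941
nΣg² − (Σg)² = 11840 − 7396 = 4444; nΣh² − (Σh)² = 6465 − 6241 = 224
r = 941 / √(4444 × 224) = 941 / 997.7254 ≈ 0.943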